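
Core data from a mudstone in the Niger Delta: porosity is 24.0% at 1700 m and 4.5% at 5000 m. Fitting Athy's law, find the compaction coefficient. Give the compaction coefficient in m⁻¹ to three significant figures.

Working in km (1 km = 1000 m; k in km⁻¹ = k in m⁻¹ × 1000):
Athy: φ(Z) = φ₀ e^(−kZ) ⇒ φ₁/φ₂ = e^{k(Z₂−Z₁)} ⇒ k = ln(φ₁/φ₂)/(Z₂−Z₁)
k = ln(0.24/0.045) / (5 − 1.7) = ln(5.333) / 3.3 = 1.6740 / 3.3 = 0.5073 km⁻¹

0.000507 m⁻¹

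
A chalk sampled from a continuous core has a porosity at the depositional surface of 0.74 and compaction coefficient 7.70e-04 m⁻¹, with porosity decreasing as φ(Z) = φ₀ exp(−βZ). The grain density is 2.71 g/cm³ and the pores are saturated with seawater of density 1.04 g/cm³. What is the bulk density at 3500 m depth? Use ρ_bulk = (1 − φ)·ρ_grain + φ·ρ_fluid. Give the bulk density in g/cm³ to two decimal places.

Working in km (1 km = 1000 m; β in km⁻¹ = β in m⁻¹ × 1000):
Porosity at depth: φ = 0.74·exp(−0.77×3.5) = 0.74×0.0675 = 0.0500
Bulk density: ρ_b = (1−φ)ρ_g + φ·ρ_f = 0.9500×2.71 + 0.0500×1.04
       = 2.575 + 0.052 = 2.627 g/cm³

2.63 g/cm³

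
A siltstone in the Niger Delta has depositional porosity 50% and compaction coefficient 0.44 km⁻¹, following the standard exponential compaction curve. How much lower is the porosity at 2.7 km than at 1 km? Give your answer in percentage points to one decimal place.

n(1) = 0.5·e^(−0.44×1) = 0.3220
n(2.7) = 0.5·e^(−0.44×2.7) = 0.1524
Δn = 0.3220 − 0.1524 = 0.1696

17.0 percentage points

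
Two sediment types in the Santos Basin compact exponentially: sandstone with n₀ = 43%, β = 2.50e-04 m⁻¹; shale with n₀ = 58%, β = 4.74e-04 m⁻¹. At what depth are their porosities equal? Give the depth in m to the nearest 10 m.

1340 m

Working in km (1 km = 1000 m; β in km⁻¹ = β in m⁻¹ × 1000):
Set n₀ₐ e^(−βₐz) = n₀ᵦ e^(−βᵦz) ⇒ ln(n₀ₐ/n₀ᵦ) = (βₐ − βᵦ)·z
z = ln(0.43/0.58) / (0.25 − 0.474) = -0.2992 / -0.224 = 1.336 km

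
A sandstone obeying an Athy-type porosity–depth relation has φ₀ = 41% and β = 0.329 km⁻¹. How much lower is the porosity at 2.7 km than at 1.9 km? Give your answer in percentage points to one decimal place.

5.1 percentage points

φ(1.9) = 0.41·e^(−0.329×1.9) = 0.2194
φ(2.7) = 0.41·e^(−0.329×2.7) = 0.1687
Δφ = 0.2194 − 0.1687 = 0.0508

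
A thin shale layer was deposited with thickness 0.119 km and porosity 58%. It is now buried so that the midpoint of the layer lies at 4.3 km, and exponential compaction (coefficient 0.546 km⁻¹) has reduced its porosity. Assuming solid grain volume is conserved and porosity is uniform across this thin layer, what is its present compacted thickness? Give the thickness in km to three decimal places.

0.053 km

Porosity at 4.3 km: phi = 0.58·exp(−0.546×4.3) = 0.0554
Solid-volume conservation: h(1−phi) = h₀(1−phi₀) ⇒ h = h₀·(1−phi₀)/(1−phi)
h = 0.119 × (1 − 0.58)/(1 − 0.0554) = 0.119 × 0.4446 = 0.0529 km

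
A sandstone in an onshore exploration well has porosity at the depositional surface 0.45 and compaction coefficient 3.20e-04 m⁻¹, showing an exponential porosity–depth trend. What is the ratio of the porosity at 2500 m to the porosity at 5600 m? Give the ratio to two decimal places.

2.70

Working in km (1 km = 1000 m; c in km⁻¹ = c in m⁻¹ × 1000):
φ(Z₁)/φ(Z₂) = e^(−c·Z₁)/e^(−c·Z₂) = e^{c(Z₂−Z₁)}
= exp(0.32 × 3.1) = exp(0.992) = 2.6966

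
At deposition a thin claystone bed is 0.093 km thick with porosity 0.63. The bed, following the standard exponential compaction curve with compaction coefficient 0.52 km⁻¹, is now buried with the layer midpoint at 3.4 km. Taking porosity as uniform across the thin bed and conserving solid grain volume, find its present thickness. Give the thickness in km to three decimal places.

0.039 km

Porosity at 3.4 km: phi = 0.63·exp(−0.52×3.4) = 0.1075
Solid-volume conservation: h(1−phi) = h₀(1−phi₀) ⇒ h = h₀·(1−phi₀)/(1−phi)
h = 0.093 × (1 − 0.63)/(1 − 0.1075) = 0.093 × 0.4146 = 0.0386 km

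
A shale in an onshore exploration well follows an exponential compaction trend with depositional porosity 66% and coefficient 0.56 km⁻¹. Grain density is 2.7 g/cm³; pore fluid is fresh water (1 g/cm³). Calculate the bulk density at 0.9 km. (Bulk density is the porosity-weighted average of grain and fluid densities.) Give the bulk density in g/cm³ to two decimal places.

2.02 g/cm³

Porosity at depth: phi = 0.66·exp(−0.56×0.9) = 0.66×0.6041 = 0.3987
Bulk density: ρ_b = (1−phi)ρ_g + phi·ρ_f = 0.6013×2.7 + 0.3987×1
       = 1.623 + 0.399 = 2.022 g/cm³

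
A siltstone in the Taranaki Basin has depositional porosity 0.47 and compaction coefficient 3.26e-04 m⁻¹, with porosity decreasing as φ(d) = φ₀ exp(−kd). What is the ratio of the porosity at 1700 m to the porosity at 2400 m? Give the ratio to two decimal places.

1.26

Working in km (1 km = 1000 m; k in km⁻¹ = k in m⁻¹ × 1000):
φ(d₁)/φ(d₂) = e^(−k·d₁)/e^(−k·d₂) = e^{k(d₂−d₁)}
= exp(0.326 × 0.7) = exp(0.2282) = 1.2563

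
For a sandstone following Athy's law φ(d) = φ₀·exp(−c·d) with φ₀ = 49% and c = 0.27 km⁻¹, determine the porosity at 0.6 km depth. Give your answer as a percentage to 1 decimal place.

φ = φ₀·exp(−c·d) = 0.49 × exp(−0.27 × 0.6) = 0.49 × exp(−0.162)
  = 0.49 × 0.8504 = 0.4167

41.7%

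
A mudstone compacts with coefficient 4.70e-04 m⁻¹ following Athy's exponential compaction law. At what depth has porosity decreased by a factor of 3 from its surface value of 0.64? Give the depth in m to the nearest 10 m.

Working in km (1 km = 1000 m; β in km⁻¹ = β in m⁻¹ × 1000):
φ/φ₀ = 1/3 ⇒ exp(−β·d) = 1/3 ⇒ d = ln(3) / β
d = 1.0986 / 0.47 = 2.337 km

2340 m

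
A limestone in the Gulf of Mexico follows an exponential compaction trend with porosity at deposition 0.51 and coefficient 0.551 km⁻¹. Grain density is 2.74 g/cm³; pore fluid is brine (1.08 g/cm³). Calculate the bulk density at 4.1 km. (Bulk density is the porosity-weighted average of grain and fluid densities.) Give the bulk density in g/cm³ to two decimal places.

Porosity at depth: n = 0.51·exp(−0.551×4.1) = 0.51×0.1044 = 0.0533
Bulk density: ρ_b = (1−n)ρ_g + n·ρ_f = 0.9467×2.74 + 0.0533×1.08
       = 2.594 + 0.058 = 2.652 g/cm³

2.65 g/cm³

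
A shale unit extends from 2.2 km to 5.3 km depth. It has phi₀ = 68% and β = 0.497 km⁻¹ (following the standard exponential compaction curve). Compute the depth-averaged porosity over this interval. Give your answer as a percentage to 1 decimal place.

⟨phi⟩ = (1/(z₂−z₁)) ∫ phi₀ e^(−βz) dz = phi₀·(e^(−β·z₁) − e^(−β·z₂)) / (β·(z₂−z₁))
e^(−0.497×2.2) = 0.3351; e^(−0.497×5.3) = 0.0718
⟨phi⟩ = 0.68 × (0.3351 − 0.0718) / (0.497 × 3.1) = 0.68 × 0.1709 = 0.1162

11.6%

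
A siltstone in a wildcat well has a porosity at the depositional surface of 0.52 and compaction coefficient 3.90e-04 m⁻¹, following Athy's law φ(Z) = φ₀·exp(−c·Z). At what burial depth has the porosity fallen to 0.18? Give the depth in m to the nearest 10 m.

Working in km (1 km = 1000 m; c in km⁻¹ = c in m⁻¹ × 1000):
Invert Athy's law: Z = ln(φ₀/φ) / c
Z = ln(0.52/0.18) / 0.39 = ln(2.889) / 0.39 = 1.0609 / 0.39 = 2.720 km

2720 m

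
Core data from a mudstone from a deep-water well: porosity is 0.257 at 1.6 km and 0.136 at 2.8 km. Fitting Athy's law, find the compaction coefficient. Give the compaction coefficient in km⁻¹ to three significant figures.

0.530 km⁻¹

Athy: n(z) = n₀ e^(−cz) ⇒ n₁/n₂ = e^{c(z₂−z₁)} ⇒ c = ln(n₁/n₂)/(z₂−z₁)
c = ln(0.257/0.136) / (2.8 − 1.6) = ln(1.89) / 1.2 = 0.6364 / 1.2 = 0.5304 km⁻¹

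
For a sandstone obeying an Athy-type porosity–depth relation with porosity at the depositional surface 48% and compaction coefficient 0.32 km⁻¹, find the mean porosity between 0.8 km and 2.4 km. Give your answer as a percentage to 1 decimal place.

⟨φ⟩ = (1/(d₂−d₁)) ∫ φ₀ e^(−βd) dd = φ₀·(e^(−β·d₁) − e^(−β·d₂)) / (β·(d₂−d₁))
e^(−0.32×0.8) = 0.7741; e^(−0.32×2.4) = 0.4639
⟨φ⟩ = 0.48 × (0.7741 − 0.4639) / (0.32 × 1.6) = 0.48 × 0.6059 = 0.2908

29.1%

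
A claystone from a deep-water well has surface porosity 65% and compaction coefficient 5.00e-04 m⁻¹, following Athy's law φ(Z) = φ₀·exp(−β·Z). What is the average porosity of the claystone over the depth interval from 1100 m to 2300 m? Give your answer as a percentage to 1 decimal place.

28.2%

Working in km (1 km = 1000 m; β in km⁻¹ = β in m⁻¹ × 1000):
⟨φ⟩ = (1/(Z₂−Z₁)) ∫ φ₀ e^(−βZ) dZ = φ₀·(e^(−β·Z₁) − e^(−β·Z₂)) / (β·(Z₂−Z₁))
e^(−0.5×1.1) = 0.5769; e^(−0.5×2.3) = 0.3166
⟨φ⟩ = 0.65 × (0.5769 − 0.3166) / (0.5 × 1.2) = 0.65 × 0.4339 = 0.2820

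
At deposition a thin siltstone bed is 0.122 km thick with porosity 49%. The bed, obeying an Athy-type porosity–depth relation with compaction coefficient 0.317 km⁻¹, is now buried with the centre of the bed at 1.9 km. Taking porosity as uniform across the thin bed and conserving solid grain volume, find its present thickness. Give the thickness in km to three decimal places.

0.085 km

Porosity at 1.9 km: φ = 0.49·exp(−0.317×1.9) = 0.2683
Solid-volume conservation: h(1−φ) = h₀(1−φ₀) ⇒ h = h₀·(1−φ₀)/(1−φ)
h = 0.122 × (1 − 0.49)/(1 − 0.2683) = 0.122 × 0.6970 = 0.0850 km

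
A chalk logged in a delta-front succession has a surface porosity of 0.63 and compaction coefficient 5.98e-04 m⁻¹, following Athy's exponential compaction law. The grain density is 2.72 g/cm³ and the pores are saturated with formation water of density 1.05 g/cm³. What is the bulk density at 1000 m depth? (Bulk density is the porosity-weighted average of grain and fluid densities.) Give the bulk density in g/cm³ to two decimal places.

2.14 g/cm³

Working in km (1 km = 1000 m; k in km⁻¹ = k in m⁻¹ × 1000):
Porosity at depth: φ = 0.63·exp(−0.598×1) = 0.63×0.5499 = 0.3464
Bulk density: ρ_b = (1−φ)ρ_g + φ·ρ_f = 0.6536×2.72 + 0.3464×1.05
       = 1.778 + 0.364 = 2.141 g/cm³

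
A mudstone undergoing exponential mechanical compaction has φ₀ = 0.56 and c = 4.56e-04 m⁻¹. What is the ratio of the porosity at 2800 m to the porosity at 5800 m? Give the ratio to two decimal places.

Working in km (1 km = 1000 m; c in km⁻¹ = c in m⁻¹ × 1000):
φ(Z₁)/φ(Z₂) = e^(−c·Z₁)/e^(−c·Z₂) = e^{c(Z₂−Z₁)}
= exp(0.456 × 3) = exp(1.368) = 3.9275

3.93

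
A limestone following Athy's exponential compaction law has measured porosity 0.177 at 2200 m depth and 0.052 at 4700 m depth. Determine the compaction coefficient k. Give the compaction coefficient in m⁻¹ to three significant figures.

Working in km (1 km = 1000 m; k in km⁻¹ = k in m⁻¹ × 1000):
Athy: phi(d) = phi₀ e^(−kd) ⇒ phi₁/phi₂ = e^{k(d₂−d₁)} ⇒ k = ln(phi₁/phi₂)/(d₂−d₁)
k = ln(0.177/0.052) / (4.7 − 2.2) = ln(3.404) / 2.5 = 1.2249 / 2.5 = 0.49 km⁻¹

0.000490 m⁻¹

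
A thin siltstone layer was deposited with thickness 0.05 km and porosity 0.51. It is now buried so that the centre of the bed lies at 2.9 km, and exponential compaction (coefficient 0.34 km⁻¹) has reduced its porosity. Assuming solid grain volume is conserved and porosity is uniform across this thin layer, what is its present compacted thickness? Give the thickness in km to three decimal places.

0.030 km

Porosity at 2.9 km: phi = 0.51·exp(−0.34×2.9) = 0.1903
Solid-volume conservation: h(1−phi) = h₀(1−phi₀) ⇒ h = h₀·(1−phi₀)/(1−phi)
h = 0.05 × (1 − 0.51)/(1 − 0.1903) = 0.05 × 0.6051 = 0.0303 km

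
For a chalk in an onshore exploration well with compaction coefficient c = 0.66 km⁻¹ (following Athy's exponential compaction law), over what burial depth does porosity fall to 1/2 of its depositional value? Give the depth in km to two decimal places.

n/n₀ = 1/2 ⇒ exp(−c·Z) = 1/2 ⇒ Z = ln(2) / c
Z = 0.6931 / 0.66 = 1.050 km

1.05 km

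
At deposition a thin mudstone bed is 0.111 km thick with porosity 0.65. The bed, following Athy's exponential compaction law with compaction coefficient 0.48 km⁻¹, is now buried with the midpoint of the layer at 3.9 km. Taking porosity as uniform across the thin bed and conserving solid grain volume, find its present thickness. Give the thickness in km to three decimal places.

0.043 km

Porosity at 3.9 km: φ = 0.65·exp(−0.48×3.9) = 0.1000
Solid-volume conservation: h(1−φ) = h₀(1−φ₀) ⇒ h = h₀·(1−φ₀)/(1−φ)
h = 0.111 × (1 − 0.65)/(1 − 0.1000) = 0.111 × 0.3889 = 0.0432 km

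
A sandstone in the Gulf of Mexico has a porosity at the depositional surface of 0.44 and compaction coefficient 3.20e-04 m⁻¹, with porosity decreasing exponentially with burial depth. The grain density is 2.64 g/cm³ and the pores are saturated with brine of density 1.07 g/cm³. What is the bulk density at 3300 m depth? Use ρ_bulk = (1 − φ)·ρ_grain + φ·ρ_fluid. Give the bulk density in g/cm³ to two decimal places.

Working in km (1 km = 1000 m; k in km⁻¹ = k in m⁻¹ × 1000):
Porosity at depth: φ = 0.44·exp(−0.32×3.3) = 0.44×0.3478 = 0.1531
Bulk density: ρ_b = (1−φ)ρ_g + φ·ρ_f = 0.8469×2.64 + 0.1531×1.07
       = 2.236 + 0.164 = 2.400 g/cm³

2.40 g/cm³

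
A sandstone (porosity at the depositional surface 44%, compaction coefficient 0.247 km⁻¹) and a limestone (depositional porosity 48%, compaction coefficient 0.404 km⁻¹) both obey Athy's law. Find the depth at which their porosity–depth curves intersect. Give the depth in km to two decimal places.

Set phi₀ₐ e^(−βₐd) = phi₀ᵦ e^(−βᵦd) ⇒ ln(phi₀ₐ/phi₀ᵦ) = (βₐ − βᵦ)·d
d = ln(0.44/0.48) / (0.247 − 0.404) = -0.0870 / -0.157 = 0.554 km

0.55 km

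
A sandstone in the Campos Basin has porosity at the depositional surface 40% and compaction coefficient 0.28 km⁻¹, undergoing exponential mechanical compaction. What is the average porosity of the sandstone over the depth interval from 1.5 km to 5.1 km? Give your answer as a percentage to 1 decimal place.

16.6%

⟨φ⟩ = (1/(Z₂−Z₁)) ∫ φ₀ e^(−kZ) dZ = φ₀·(e^(−k·Z₁) − e^(−k·Z₂)) / (k·(Z₂−Z₁))
e^(−0.28×1.5) = 0.6570; e^(−0.28×5.1) = 0.2398
⟨φ⟩ = 0.4 × (0.6570 − 0.2398) / (0.28 × 3.6) = 0.4 × 0.4139 = 0.1656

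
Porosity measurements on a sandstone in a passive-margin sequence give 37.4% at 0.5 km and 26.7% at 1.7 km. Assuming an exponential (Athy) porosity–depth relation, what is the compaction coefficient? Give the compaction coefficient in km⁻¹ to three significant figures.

Athy: φ(z) = φ₀ e^(−cz) ⇒ φ₁/φ₂ = e^{c(z₂−z₁)} ⇒ c = ln(φ₁/φ₂)/(z₂−z₁)
c = ln(0.374/0.267) / (1.7 − 0.5) = ln(1.401) / 1.2 = 0.3370 / 1.2 = 0.2808 km⁻¹

0.281 km⁻¹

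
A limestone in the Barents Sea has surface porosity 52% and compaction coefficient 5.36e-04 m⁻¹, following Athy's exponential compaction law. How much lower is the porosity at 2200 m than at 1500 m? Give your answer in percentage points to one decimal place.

Working in km (1 km = 1000 m; β in km⁻¹ = β in m⁻¹ × 1000):
n(1.5) = 0.52·e^(−0.536×1.5) = 0.2327
n(2.2) = 0.52·e^(−0.536×2.2) = 0.1599
Δn = 0.2327 − 0.1599 = 0.0728

7.3 percentage points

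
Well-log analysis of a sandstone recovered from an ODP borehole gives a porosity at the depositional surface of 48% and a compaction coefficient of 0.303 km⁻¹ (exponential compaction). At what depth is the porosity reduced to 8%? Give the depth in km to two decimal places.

5.91 km

Invert Athy's law: z = ln(n₀/n) / k
z = ln(0.48/0.08) / 0.303 = ln(6) / 0.303 = 1.7918 / 0.303 = 5.913 km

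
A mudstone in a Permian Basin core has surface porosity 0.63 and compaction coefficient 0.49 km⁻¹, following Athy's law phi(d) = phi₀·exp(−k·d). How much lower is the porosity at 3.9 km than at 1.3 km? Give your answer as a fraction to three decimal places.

phi(1.3) = 0.63·e^(−0.49×1.3) = 0.3332
phi(3.9) = 0.63·e^(−0.49×3.9) = 0.0932
Δphi = 0.3332 − 0.0932 = 0.2400

0.240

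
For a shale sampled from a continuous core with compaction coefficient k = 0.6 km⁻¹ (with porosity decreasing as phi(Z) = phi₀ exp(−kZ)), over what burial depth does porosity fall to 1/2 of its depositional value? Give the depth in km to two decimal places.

phi/phi₀ = 1/2 ⇒ exp(−k·Z) = 1/2 ⇒ Z = ln(2) / k
Z = 0.6931 / 0.6 = 1.155 km

1.16 km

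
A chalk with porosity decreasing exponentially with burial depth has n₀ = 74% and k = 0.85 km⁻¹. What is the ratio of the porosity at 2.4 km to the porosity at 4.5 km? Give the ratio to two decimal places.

5.96

n(d₁)/n(d₂) = e^(−k·d₁)/e^(−k·d₂) = e^{k(d₂−d₁)}
= exp(0.85 × 2.1) = exp(1.785) = 5.9596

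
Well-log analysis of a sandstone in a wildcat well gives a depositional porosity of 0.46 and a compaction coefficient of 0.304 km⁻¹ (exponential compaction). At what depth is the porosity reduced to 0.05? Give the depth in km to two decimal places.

7.30 km

Invert Athy's law: Z = ln(φ₀/φ) / β
Z = ln(0.46/0.05) / 0.304 = ln(9.2) / 0.304 = 2.2192 / 0.304 = 7.300 km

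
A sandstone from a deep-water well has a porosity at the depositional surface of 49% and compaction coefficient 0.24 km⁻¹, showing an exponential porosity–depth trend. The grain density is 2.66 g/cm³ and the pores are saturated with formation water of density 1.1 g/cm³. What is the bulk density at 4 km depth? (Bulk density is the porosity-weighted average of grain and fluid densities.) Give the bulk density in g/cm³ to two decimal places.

2.37 g/cm³

Porosity at depth: φ = 0.49·exp(−0.24×4) = 0.49×0.3829 = 0.1876
Bulk density: ρ_b = (1−φ)ρ_g + φ·ρ_f = 0.8124×2.66 + 0.1876×1.1
       = 2.161 + 0.206 = 2.367 g/cm³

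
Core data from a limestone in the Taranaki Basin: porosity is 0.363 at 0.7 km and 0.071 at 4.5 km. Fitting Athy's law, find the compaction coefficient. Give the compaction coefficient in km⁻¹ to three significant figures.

0.429 km⁻¹

Athy: φ(d) = φ₀ e^(−cd) ⇒ φ₁/φ₂ = e^{c(d₂−d₁)} ⇒ c = ln(φ₁/φ₂)/(d₂−d₁)
c = ln(0.363/0.071) / (4.5 − 0.7) = ln(5.113) / 3.8 = 1.6317 / 3.8 = 0.4294 km⁻¹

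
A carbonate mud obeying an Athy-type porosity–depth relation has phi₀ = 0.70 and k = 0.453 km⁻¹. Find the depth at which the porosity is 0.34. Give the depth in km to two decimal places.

Invert Athy's law: z = ln(phi₀/phi) / k
z = ln(0.7/0.34) / 0.453 = ln(2.059) / 0.453 = 0.7221 / 0.453 = 1.594 km

1.59 km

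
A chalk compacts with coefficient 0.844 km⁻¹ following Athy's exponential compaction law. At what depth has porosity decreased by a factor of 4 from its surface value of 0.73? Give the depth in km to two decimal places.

phi/phi₀ = 1/4 ⇒ exp(−β·d) = 1/4 ⇒ d = ln(4) / β
d = 1.3863 / 0.844 = 1.643 km

1.64 km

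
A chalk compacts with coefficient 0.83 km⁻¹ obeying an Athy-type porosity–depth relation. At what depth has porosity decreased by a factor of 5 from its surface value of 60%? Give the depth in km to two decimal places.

1.94 km

phi/phi₀ = 1/5 ⇒ exp(−k·z) = 1/5 ⇒ z = ln(5) / k
z = 1.6094 / 0.83 = 1.939 km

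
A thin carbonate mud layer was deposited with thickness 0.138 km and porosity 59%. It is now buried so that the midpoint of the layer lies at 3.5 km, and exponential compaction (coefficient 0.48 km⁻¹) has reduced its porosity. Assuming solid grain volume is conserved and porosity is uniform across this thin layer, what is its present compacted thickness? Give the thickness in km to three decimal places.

Porosity at 3.5 km: φ = 0.59·exp(−0.48×3.5) = 0.1100
Solid-volume conservation: h(1−φ) = h₀(1−φ₀) ⇒ h = h₀·(1−φ₀)/(1−φ)
h = 0.138 × (1 − 0.59)/(1 − 0.1100) = 0.138 × 0.4607 = 0.0636 km

0.064 km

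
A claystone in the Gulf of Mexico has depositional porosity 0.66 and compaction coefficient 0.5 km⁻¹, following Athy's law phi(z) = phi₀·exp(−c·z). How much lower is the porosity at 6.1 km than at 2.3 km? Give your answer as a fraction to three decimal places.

phi(2.3) = 0.66·e^(−0.5×2.3) = 0.2090
phi(6.1) = 0.66·e^(−0.5×6.1) = 0.0313
Δphi = 0.2090 − 0.0313 = 0.1777

0.178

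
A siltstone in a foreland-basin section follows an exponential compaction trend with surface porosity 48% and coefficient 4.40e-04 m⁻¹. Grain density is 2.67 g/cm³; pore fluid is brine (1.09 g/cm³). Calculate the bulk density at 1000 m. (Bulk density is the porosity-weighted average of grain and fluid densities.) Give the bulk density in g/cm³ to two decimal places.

Working in km (1 km = 1000 m; c in km⁻¹ = c in m⁻¹ × 1000):
Porosity at depth: φ = 0.48·exp(−0.44×1) = 0.48×0.6440 = 0.3091
Bulk density: ρ_b = (1−φ)ρ_g + φ·ρ_f = 0.6909×2.67 + 0.3091×1.09
       = 1.845 + 0.337 = 2.182 g/cm³

2.18 g/cm³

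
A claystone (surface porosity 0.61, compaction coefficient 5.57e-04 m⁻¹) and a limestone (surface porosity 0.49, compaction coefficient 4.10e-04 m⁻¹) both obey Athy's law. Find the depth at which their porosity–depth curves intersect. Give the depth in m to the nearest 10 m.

Working in km (1 km = 1000 m; β in km⁻¹ = β in m⁻¹ × 1000):
Set n₀ₐ e^(−βₐz) = n₀ᵦ e^(−βᵦz) ⇒ ln(n₀ₐ/n₀ᵦ) = (βₐ − βᵦ)·z
z = ln(0.61/0.49) / (0.557 − 0.41) = 0.2191 / 0.147 = 1.490 km

1490 m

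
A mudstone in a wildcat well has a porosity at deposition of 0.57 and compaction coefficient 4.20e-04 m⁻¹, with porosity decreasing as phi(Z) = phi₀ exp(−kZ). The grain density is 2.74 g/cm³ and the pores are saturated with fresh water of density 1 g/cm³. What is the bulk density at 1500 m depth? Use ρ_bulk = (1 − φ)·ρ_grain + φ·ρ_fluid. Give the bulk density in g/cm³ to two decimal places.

2.21 g/cm³

Working in km (1 km = 1000 m; k in km⁻¹ = k in m⁻¹ × 1000):
Porosity at depth: phi = 0.57·exp(−0.42×1.5) = 0.57×0.5326 = 0.3036
Bulk density: ρ_b = (1−phi)ρ_g + phi·ρ_f = 0.6964×2.74 + 0.3036×1
       = 1.908 + 0.304 = 2.212 g/cm³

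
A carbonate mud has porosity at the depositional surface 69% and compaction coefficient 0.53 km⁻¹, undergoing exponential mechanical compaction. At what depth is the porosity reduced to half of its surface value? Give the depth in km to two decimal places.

φ/φ₀ = 1/2 ⇒ exp(−β·z) = 1/2 ⇒ z = ln(2) / β
z = 0.6931 / 0.53 = 1.308 km

1.31 km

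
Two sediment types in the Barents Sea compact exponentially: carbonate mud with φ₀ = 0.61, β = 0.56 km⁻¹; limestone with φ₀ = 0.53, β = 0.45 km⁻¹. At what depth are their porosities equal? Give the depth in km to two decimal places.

1.28 km

Set φ₀ₐ e^(−βₐZ) = φ₀ᵦ e^(−βᵦZ) ⇒ ln(φ₀ₐ/φ₀ᵦ) = (βₐ − βᵦ)·Z
Z = ln(0.61/0.53) / (0.56 − 0.45) = 0.1406 / 0.11 = 1.278 km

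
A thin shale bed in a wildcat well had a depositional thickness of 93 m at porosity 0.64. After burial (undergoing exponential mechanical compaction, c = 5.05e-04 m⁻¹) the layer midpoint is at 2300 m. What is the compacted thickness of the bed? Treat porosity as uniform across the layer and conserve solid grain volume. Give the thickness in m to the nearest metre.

42 m

Working in km (1 km = 1000 m; c in km⁻¹ = c in m⁻¹ × 1000):
Porosity at 2.3 km: n = 0.64·exp(−0.505×2.3) = 0.2003
Solid-volume conservation: h(1−n) = h₀(1−n₀) ⇒ h = h₀·(1−n₀)/(1−n)
h = 0.093 × (1 − 0.64)/(1 − 0.2003) = 0.093 × 0.4502 = 0.0419 km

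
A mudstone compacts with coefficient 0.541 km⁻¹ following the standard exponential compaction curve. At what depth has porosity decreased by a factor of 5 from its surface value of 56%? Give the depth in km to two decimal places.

2.97 km

φ/φ₀ = 1/5 ⇒ exp(−k·z) = 1/5 ⇒ z = ln(5) / k
z = 1.6094 / 0.541 = 2.975 km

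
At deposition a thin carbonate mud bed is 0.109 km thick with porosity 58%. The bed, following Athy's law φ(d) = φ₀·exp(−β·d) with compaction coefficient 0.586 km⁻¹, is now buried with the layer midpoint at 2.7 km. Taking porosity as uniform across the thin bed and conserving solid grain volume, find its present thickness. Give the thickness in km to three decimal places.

0.052 km

Porosity at 2.7 km: φ = 0.58·exp(−0.586×2.7) = 0.1192
Solid-volume conservation: h(1−φ) = h₀(1−φ₀) ⇒ h = h₀·(1−φ₀)/(1−φ)
h = 0.109 × (1 − 0.58)/(1 − 0.1192) = 0.109 × 0.4768 = 0.0520 km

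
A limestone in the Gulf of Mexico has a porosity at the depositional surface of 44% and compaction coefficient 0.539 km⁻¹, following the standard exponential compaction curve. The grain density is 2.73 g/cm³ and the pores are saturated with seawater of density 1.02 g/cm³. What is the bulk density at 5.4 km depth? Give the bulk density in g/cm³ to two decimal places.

Porosity at depth: φ = 0.44·exp(−0.539×5.4) = 0.44×0.0544 = 0.0240
Bulk density: ρ_b = (1−φ)ρ_g + φ·ρ_f = 0.9760×2.73 + 0.0240×1.02
       = 2.665 + 0.024 = 2.689 g/cm³

2.69 g/cm³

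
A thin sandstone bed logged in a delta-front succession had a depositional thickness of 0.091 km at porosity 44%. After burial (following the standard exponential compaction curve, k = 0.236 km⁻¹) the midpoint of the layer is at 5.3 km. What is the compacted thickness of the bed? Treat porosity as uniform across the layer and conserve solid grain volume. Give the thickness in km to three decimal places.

0.058 km

Porosity at 5.3 km: φ = 0.44·exp(−0.236×5.3) = 0.1260
Solid-volume conservation: h(1−φ) = h₀(1−φ₀) ⇒ h = h₀·(1−φ₀)/(1−φ)
h = 0.091 × (1 − 0.44)/(1 − 0.1260) = 0.091 × 0.6407 = 0.0583 km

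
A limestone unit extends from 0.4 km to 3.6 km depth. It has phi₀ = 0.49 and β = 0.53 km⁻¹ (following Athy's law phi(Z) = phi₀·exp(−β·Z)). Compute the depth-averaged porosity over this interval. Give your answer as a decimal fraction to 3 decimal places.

0.191

⟨phi⟩ = (1/(Z₂−Z₁)) ∫ phi₀ e^(−βZ) dZ = phi₀·(e^(−β·Z₁) − e^(−β·Z₂)) / (β·(Z₂−Z₁))
e^(−0.53×0.4) = 0.8090; e^(−0.53×3.6) = 0.1484
⟨phi⟩ = 0.49 × (0.8090 − 0.1484) / (0.53 × 3.2) = 0.49 × 0.3895 = 0.1909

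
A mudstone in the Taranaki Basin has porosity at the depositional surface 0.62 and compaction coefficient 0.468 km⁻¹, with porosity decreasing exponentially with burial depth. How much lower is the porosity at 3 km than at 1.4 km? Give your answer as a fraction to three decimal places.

phi(1.4) = 0.62·e^(−0.468×1.4) = 0.3220
phi(3) = 0.62·e^(−0.468×3) = 0.1523
Δphi = 0.3220 − 0.1523 = 0.1697

0.170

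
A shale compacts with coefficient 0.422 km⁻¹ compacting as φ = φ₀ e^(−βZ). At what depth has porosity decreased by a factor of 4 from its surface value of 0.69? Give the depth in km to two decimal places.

φ/φ₀ = 1/4 ⇒ exp(−β·Z) = 1/4 ⇒ Z = ln(4) / β
Z = 1.3863 / 0.422 = 3.285 km

3.29 km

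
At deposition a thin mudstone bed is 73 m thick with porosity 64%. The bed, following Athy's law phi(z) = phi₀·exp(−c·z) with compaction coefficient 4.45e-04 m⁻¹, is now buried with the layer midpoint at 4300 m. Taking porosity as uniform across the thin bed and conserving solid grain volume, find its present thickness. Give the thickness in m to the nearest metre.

29 m

Working in km (1 km = 1000 m; c in km⁻¹ = c in m⁻¹ × 1000):
Porosity at 4.3 km: phi = 0.64·exp(−0.445×4.3) = 0.0944
Solid-volume conservation: h(1−phi) = h₀(1−phi₀) ⇒ h = h₀·(1−phi₀)/(1−phi)
h = 0.073 × (1 − 0.64)/(1 − 0.0944) = 0.073 × 0.3975 = 0.0290 km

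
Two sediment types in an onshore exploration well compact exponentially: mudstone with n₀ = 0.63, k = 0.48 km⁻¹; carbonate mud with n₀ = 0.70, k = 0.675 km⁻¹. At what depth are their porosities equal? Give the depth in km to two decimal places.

Set n₀ₐ e^(−kₐZ) = n₀ᵦ e^(−kᵦZ) ⇒ ln(n₀ₐ/n₀ᵦ) = (kₐ − kᵦ)·Z
Z = ln(0.63/0.7) / (0.48 − 0.675) = -0.1054 / -0.195 = 0.540 km

0.54 km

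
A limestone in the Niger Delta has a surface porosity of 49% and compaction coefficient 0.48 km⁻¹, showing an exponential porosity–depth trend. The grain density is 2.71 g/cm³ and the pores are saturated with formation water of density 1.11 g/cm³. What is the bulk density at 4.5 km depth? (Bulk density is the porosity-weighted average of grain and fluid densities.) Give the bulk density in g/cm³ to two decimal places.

Porosity at depth: n = 0.49·exp(−0.48×4.5) = 0.49×0.1153 = 0.0565
Bulk density: ρ_b = (1−n)ρ_g + n·ρ_f = 0.9435×2.71 + 0.0565×1.11
       = 2.557 + 0.063 = 2.620 g/cm³

2.62 g/cm³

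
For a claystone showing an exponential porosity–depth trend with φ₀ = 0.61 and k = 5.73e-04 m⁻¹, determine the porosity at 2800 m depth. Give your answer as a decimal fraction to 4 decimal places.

Working in km (1 km = 1000 m; k in km⁻¹ = k in m⁻¹ × 1000):
φ = φ₀·exp(−k·d) = 0.61 × exp(−0.573 × 2.8) = 0.61 × exp(−1.604)
  = 0.61 × 0.2010 = 0.1226

0.1226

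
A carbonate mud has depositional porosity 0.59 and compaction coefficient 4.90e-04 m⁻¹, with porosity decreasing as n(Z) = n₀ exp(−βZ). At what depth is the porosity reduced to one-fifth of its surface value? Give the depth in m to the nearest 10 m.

Working in km (1 km = 1000 m; β in km⁻¹ = β in m⁻¹ × 1000):
n/n₀ = 1/5 ⇒ exp(−β·Z) = 1/5 ⇒ Z = ln(5) / β
Z = 1.6094 / 0.49 = 3.285 km

3280 m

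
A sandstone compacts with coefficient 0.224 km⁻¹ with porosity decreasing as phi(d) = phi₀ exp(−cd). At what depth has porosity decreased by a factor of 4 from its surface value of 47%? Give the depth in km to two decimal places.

6.19 km

phi/phi₀ = 1/4 ⇒ exp(−c·d) = 1/4 ⇒ d = ln(4) / c
d = 1.3863 / 0.224 = 6.189 km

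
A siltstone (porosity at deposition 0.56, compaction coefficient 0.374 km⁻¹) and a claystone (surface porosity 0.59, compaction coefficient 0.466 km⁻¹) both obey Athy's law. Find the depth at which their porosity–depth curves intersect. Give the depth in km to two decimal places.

Set n₀ₐ e^(−kₐd) = n₀ᵦ e^(−kᵦd) ⇒ ln(n₀ₐ/n₀ᵦ) = (kₐ − kᵦ)·d
d = ln(0.56/0.59) / (0.374 − 0.466) = -0.0522 / -0.092 = 0.567 km

0.57 km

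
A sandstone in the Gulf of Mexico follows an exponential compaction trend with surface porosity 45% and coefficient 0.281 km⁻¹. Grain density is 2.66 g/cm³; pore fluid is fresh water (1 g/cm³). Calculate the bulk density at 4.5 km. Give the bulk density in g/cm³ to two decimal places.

2.45 g/cm³

Porosity at depth: phi = 0.45·exp(−0.281×4.5) = 0.45×0.2824 = 0.1271
Bulk density: ρ_b = (1−phi)ρ_g + phi·ρ_f = 0.8729×2.66 + 0.1271×1
       = 2.322 + 0.127 = 2.449 g/cm³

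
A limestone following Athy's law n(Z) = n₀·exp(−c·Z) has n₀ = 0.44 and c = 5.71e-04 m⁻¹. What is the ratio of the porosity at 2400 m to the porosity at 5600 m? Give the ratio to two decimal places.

6.22

Working in km (1 km = 1000 m; c in km⁻¹ = c in m⁻¹ × 1000):
n(Z₁)/n(Z₂) = e^(−c·Z₁)/e^(−c·Z₂) = e^{c(Z₂−Z₁)}
= exp(0.571 × 3.2) = exp(1.827) = 6.2165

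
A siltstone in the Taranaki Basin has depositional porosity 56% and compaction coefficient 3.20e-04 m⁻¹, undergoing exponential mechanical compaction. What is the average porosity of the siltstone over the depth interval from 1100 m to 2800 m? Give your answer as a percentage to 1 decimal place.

30.4%

Working in km (1 km = 1000 m; β in km⁻¹ = β in m⁻¹ × 1000):
⟨phi⟩ = (1/(Z₂−Z₁)) ∫ phi₀ e^(−βZ) dZ = phi₀·(e^(−β·Z₁) − e^(−β·Z₂)) / (β·(Z₂−Z₁))
e^(−0.32×1.1) = 0.7033; e^(−0.32×2.8) = 0.4082
⟨phi⟩ = 0.56 × (0.7033 − 0.4082) / (0.32 × 1.7) = 0.56 × 0.5424 = 0.3038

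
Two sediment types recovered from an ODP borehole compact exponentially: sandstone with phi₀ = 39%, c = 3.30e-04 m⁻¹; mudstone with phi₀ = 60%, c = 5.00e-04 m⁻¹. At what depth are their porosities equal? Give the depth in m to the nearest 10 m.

2530 m

Working in km (1 km = 1000 m; c in km⁻¹ = c in m⁻¹ × 1000):
Set phi₀ₐ e^(−cₐZ) = phi₀ᵦ e^(−cᵦZ) ⇒ ln(phi₀ₐ/phi₀ᵦ) = (cₐ − cᵦ)·Z
Z = ln(0.39/0.6) / (0.33 − 0.5) = -0.4308 / -0.17 = 2.534 km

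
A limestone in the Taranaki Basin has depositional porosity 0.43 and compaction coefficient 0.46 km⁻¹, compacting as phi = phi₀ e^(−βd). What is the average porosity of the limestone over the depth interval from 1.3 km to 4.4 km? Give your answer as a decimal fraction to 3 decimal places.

⟨phi⟩ = (1/(d₂−d₁)) ∫ phi₀ e^(−βd) dd = phi₀·(e^(−β·d₁) − e^(−β·d₂)) / (β·(d₂−d₁))
e^(−0.46×1.3) = 0.5499; e^(−0.46×4.4) = 0.1321
⟨phi⟩ = 0.43 × (0.5499 − 0.1321) / (0.46 × 3.1) = 0.43 × 0.2930 = 0.1260

0.126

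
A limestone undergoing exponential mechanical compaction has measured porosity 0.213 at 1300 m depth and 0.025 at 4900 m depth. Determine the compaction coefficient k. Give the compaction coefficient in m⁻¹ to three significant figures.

0.000595 m⁻¹

Working in km (1 km = 1000 m; k in km⁻¹ = k in m⁻¹ × 1000):
Athy: φ(Z) = φ₀ e^(−kZ) ⇒ φ₁/φ₂ = e^{k(Z₂−Z₁)} ⇒ k = ln(φ₁/φ₂)/(Z₂−Z₁)
k = ln(0.213/0.025) / (4.9 − 1.3) = ln(8.52) / 3.6 = 2.1424 / 3.6 = 0.5951 km⁻¹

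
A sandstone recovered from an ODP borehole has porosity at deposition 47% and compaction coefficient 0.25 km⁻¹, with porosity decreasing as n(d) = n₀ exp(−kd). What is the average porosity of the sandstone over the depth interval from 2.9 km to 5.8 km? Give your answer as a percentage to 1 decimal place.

⟨n⟩ = (1/(d₂−d₁)) ∫ n₀ e^(−kd) dd = n₀·(e^(−k·d₁) − e^(−k·d₂)) / (k·(d₂−d₁))
e^(−0.25×2.9) = 0.4843; e^(−0.25×5.8) = 0.2346
⟨n⟩ = 0.47 × (0.4843 − 0.2346) / (0.25 × 2.9) = 0.47 × 0.3445 = 0.1619

16.2%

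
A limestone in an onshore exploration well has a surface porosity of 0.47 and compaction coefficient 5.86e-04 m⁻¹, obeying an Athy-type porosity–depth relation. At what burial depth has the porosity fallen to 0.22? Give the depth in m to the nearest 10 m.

Working in km (1 km = 1000 m; k in km⁻¹ = k in m⁻¹ × 1000):
Invert Athy's law: d = ln(phi₀/phi) / k
d = ln(0.47/0.22) / 0.586 = ln(2.136) / 0.586 = 0.7591 / 0.586 = 1.295 km

1300 m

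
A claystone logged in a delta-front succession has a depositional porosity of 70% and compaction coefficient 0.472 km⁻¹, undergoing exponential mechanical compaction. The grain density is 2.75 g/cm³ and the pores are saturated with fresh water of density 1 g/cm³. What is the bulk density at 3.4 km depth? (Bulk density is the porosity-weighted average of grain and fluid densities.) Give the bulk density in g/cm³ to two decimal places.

2.50 g/cm³

Porosity at depth: n = 0.7·exp(−0.472×3.4) = 0.7×0.2009 = 0.1407
Bulk density: ρ_b = (1−n)ρ_g + n·ρ_f = 0.8593×2.75 + 0.1407×1
       = 2.363 + 0.141 = 2.504 g/cm³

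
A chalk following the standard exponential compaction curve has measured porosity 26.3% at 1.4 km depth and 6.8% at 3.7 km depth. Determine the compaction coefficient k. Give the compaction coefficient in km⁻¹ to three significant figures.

0.588 km⁻¹

Athy: phi(z) = phi₀ e^(−kz) ⇒ phi₁/phi₂ = e^{k(z₂−z₁)} ⇒ k = ln(phi₁/phi₂)/(z₂−z₁)
k = ln(0.263/0.068) / (3.7 − 1.4) = ln(3.868) / 2.3 = 1.3526 / 2.3 = 0.5881 km⁻¹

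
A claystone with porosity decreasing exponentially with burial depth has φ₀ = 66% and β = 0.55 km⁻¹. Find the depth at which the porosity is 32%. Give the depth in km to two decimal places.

Invert Athy's law: Z = ln(φ₀/φ) / β
Z = ln(0.66/0.32) / 0.55 = ln(2.062) / 0.55 = 0.7239 / 0.55 = 1.316 km

1.32 km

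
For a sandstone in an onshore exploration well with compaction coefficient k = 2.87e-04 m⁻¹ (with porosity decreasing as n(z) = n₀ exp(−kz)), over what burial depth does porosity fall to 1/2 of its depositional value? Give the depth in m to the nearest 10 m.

2420 m

Working in km (1 km = 1000 m; k in km⁻¹ = k in m⁻¹ × 1000):
n/n₀ = 1/2 ⇒ exp(−k·z) = 1/2 ⇒ z = ln(2) / k
z = 0.6931 / 0.287 = 2.415 km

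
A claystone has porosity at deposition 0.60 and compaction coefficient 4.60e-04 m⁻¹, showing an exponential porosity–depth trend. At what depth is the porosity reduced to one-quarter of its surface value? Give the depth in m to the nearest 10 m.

3010 m

Working in km (1 km = 1000 m; k in km⁻¹ = k in m⁻¹ × 1000):
phi/phi₀ = 1/4 ⇒ exp(−k·Z) = 1/4 ⇒ Z = ln(4) / k
Z = 1.3863 / 0.46 = 3.014 km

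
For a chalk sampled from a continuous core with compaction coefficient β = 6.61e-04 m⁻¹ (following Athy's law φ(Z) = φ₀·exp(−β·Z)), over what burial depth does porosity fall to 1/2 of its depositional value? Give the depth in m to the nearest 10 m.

1050 m

Working in km (1 km = 1000 m; β in km⁻¹ = β in m⁻¹ × 1000):
φ/φ₀ = 1/2 ⇒ exp(−β·Z) = 1/2 ⇒ Z = ln(2) / β
Z = 0.6931 / 0.661 = 1.049 km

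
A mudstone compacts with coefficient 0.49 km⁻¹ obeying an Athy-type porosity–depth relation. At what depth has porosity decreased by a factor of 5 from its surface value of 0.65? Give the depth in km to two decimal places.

φ/φ₀ = 1/5 ⇒ exp(−c·z) = 1/5 ⇒ z = ln(5) / c
z = 1.6094 / 0.49 = 3.285 km

3.28 km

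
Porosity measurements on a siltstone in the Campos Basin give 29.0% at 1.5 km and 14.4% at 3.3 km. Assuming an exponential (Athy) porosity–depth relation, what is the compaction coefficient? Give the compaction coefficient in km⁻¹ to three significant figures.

0.389 km⁻¹

Athy: φ(Z) = φ₀ e^(−cZ) ⇒ φ₁/φ₂ = e^{c(Z₂−Z₁)} ⇒ c = ln(φ₁/φ₂)/(Z₂−Z₁)
c = ln(0.29/0.144) / (3.3 − 1.5) = ln(2.014) / 1.8 = 0.7001 / 1.8 = 0.3889 km⁻¹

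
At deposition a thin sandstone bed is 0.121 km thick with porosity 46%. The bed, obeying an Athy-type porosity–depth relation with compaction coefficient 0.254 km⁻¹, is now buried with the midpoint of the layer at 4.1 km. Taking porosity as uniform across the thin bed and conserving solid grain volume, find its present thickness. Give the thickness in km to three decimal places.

Porosity at 4.1 km: φ = 0.46·exp(−0.254×4.1) = 0.1624
Solid-volume conservation: h(1−φ) = h₀(1−φ₀) ⇒ h = h₀·(1−φ₀)/(1−φ)
h = 0.121 × (1 − 0.46)/(1 − 0.1624) = 0.121 × 0.6447 = 0.0780 km

0.078 km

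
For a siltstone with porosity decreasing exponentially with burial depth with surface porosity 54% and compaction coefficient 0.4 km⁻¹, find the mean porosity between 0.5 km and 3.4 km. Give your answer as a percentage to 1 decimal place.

26.2%

⟨n⟩ = (1/(d₂−d₁)) ∫ n₀ e^(−kd) dd = n₀·(e^(−k·d₁) − e^(−k·d₂)) / (k·(d₂−d₁))
e^(−0.4×0.5) = 0.8187; e^(−0.4×3.4) = 0.2567
⟨n⟩ = 0.54 × (0.8187 − 0.2567) / (0.4 × 2.9) = 0.54 × 0.4845 = 0.2617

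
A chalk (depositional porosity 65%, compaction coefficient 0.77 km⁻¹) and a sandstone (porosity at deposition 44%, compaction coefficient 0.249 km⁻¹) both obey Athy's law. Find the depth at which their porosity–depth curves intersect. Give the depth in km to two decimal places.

Set n₀ₐ e^(−βₐZ) = n₀ᵦ e^(−βᵦZ) ⇒ ln(n₀ₐ/n₀ᵦ) = (βₐ − βᵦ)·Z
Z = ln(0.65/0.44) / (0.77 − 0.249) = 0.3902 / 0.521 = 0.749 km

0.75 km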